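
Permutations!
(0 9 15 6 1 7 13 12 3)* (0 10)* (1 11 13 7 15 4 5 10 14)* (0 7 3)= (0 9 4 5 10 7 3 14 1 15 6 11 13 12)= [9, 15, 2, 14, 5, 10, 11, 3, 8, 4, 7, 13, 0, 12, 1, 6]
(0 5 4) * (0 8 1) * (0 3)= [5, 3, 2, 0, 8, 4, 6, 7, 1]= (0 5 4 8 1 3)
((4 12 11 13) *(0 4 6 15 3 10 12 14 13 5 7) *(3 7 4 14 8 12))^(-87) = (0 6)(3 10)(4 11 8 5 12)(7 13)(14 15) = [6, 1, 2, 10, 11, 12, 0, 13, 5, 9, 3, 8, 4, 7, 15, 14]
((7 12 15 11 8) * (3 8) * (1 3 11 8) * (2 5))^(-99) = [0, 3, 5, 1, 4, 2, 6, 12, 7, 9, 10, 11, 15, 13, 14, 8] = (1 3)(2 5)(7 12 15 8)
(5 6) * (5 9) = (5 6 9) = [0, 1, 2, 3, 4, 6, 9, 7, 8, 5]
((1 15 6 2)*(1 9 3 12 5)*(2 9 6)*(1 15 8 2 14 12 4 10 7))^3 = (1 6 4)(2 3 7)(5 12 14 15)(8 9 10) = [0, 6, 3, 7, 1, 12, 4, 2, 9, 10, 8, 11, 14, 13, 15, 5]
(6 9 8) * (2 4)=(2 4)(6 9 8)=[0, 1, 4, 3, 2, 5, 9, 7, 6, 8]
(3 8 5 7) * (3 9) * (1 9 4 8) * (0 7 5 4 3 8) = (0 7 3 1 9 8 4) = [7, 9, 2, 1, 0, 5, 6, 3, 4, 8]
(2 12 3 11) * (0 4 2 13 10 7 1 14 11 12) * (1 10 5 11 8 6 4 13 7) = [13, 14, 0, 12, 2, 11, 4, 10, 6, 9, 1, 7, 3, 5, 8] = (0 13 5 11 7 10 1 14 8 6 4 2)(3 12)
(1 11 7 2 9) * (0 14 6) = [14, 11, 9, 3, 4, 5, 0, 2, 8, 1, 10, 7, 12, 13, 6] = (0 14 6)(1 11 7 2 9)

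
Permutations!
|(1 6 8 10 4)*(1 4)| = 4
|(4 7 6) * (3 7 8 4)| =6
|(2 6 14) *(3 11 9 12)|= 12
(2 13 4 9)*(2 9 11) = [0, 1, 13, 3, 11, 5, 6, 7, 8, 9, 10, 2, 12, 4] = (2 13 4 11)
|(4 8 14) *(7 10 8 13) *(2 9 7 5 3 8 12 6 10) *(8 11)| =|(2 9 7)(3 11 8 14 4 13 5)(6 10 12)| =21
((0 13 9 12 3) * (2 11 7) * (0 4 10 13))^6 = (13) = [0, 1, 2, 3, 4, 5, 6, 7, 8, 9, 10, 11, 12, 13]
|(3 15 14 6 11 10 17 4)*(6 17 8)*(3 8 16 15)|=9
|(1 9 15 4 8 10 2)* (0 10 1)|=|(0 10 2)(1 9 15 4 8)|=15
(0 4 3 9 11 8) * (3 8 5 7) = (0 4 8)(3 9 11 5 7) = [4, 1, 2, 9, 8, 7, 6, 3, 0, 11, 10, 5]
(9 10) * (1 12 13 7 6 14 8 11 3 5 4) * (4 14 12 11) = (1 11 3 5 14 8 4)(6 12 13 7)(9 10) = [0, 11, 2, 5, 1, 14, 12, 6, 4, 10, 9, 3, 13, 7, 8]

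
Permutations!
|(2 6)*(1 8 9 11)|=4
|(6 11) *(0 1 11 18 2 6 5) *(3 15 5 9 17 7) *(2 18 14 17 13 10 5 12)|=56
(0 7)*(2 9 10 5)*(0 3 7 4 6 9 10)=[4, 1, 10, 7, 6, 2, 9, 3, 8, 0, 5]=(0 4 6 9)(2 10 5)(3 7)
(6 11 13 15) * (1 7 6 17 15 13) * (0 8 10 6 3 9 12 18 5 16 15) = (0 8 10 6 11 1 7 3 9 12 18 5 16 15 17) = [8, 7, 2, 9, 4, 16, 11, 3, 10, 12, 6, 1, 18, 13, 14, 17, 15, 0, 5]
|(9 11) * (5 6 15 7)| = 4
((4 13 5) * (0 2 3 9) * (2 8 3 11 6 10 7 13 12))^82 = (0 3)(2 11 6 10 7 13 5 4 12)(8 9) = [3, 1, 11, 0, 12, 4, 10, 13, 9, 8, 7, 6, 2, 5]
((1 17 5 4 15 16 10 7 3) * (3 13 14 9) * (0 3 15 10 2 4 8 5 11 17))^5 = (0 1 3)(2 14 4 9 10 15 7 16 13)(5 8)(11 17) = [1, 3, 14, 0, 9, 8, 6, 16, 5, 10, 15, 17, 12, 2, 4, 7, 13, 11]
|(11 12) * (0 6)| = 2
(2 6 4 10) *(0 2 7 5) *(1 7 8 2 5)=[5, 7, 6, 3, 10, 0, 4, 1, 2, 9, 8]=(0 5)(1 7)(2 6 4 10 8)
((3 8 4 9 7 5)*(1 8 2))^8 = [0, 1, 2, 3, 4, 5, 6, 7, 8, 9] = (9)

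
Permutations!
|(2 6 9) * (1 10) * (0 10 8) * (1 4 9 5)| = 9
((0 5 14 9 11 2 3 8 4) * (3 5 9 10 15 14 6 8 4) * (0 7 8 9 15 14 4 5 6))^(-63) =[0, 1, 6, 3, 4, 5, 9, 7, 8, 11, 14, 2, 12, 13, 10, 15] =(15)(2 6 9 11)(10 14)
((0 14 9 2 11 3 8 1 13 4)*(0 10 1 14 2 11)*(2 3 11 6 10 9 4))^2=(0 8 4 6 1 2 3 14 9 10 13)=[8, 2, 3, 14, 6, 5, 1, 7, 4, 10, 13, 11, 12, 0, 9]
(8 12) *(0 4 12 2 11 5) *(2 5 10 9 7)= (0 4 12 8 5)(2 11 10 9 7)= [4, 1, 11, 3, 12, 0, 6, 2, 5, 7, 9, 10, 8]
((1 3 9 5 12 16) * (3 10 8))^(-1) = (1 16 12 5 9 3 8 10) = [0, 16, 2, 8, 4, 9, 6, 7, 10, 3, 1, 11, 5, 13, 14, 15, 12]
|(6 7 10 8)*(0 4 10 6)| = |(0 4 10 8)(6 7)| = 4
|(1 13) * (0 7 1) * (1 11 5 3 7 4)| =4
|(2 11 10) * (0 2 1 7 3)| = 7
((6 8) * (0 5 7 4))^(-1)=(0 4 7 5)(6 8)=[4, 1, 2, 3, 7, 0, 8, 5, 6]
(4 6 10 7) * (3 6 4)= (3 6 10 7)= [0, 1, 2, 6, 4, 5, 10, 3, 8, 9, 7]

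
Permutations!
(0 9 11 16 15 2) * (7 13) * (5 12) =(0 9 11 16 15 2)(5 12)(7 13) =[9, 1, 0, 3, 4, 12, 6, 13, 8, 11, 10, 16, 5, 7, 14, 2, 15]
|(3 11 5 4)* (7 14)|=4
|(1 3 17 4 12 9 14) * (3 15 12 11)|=|(1 15 12 9 14)(3 17 4 11)|=20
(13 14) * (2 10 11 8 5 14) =(2 10 11 8 5 14 13) =[0, 1, 10, 3, 4, 14, 6, 7, 5, 9, 11, 8, 12, 2, 13]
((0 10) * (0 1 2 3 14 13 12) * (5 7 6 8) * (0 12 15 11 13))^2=(0 1 3)(2 14 10)(5 6)(7 8)(11 15 13)=[1, 3, 14, 0, 4, 6, 5, 8, 7, 9, 2, 15, 12, 11, 10, 13]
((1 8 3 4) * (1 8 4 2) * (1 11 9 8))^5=(11)(1 4)=[0, 4, 2, 3, 1, 5, 6, 7, 8, 9, 10, 11]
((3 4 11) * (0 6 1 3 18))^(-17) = [4, 18, 2, 0, 6, 5, 11, 7, 8, 9, 10, 1, 12, 13, 14, 15, 16, 17, 3] = (0 4 6 11 1 18 3)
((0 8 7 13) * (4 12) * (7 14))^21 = (0 8 14 7 13)(4 12) = [8, 1, 2, 3, 12, 5, 6, 13, 14, 9, 10, 11, 4, 0, 7]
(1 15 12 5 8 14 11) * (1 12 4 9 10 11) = (1 15 4 9 10 11 12 5 8 14) = [0, 15, 2, 3, 9, 8, 6, 7, 14, 10, 11, 12, 5, 13, 1, 4]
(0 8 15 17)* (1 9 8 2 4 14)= (0 2 4 14 1 9 8 15 17)= [2, 9, 4, 3, 14, 5, 6, 7, 15, 8, 10, 11, 12, 13, 1, 17, 16, 0]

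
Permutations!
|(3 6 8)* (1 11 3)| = 5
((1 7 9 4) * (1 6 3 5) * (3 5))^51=[0, 4, 2, 3, 1, 9, 7, 6, 8, 5]=(1 4)(5 9)(6 7)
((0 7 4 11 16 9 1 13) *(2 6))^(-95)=(0 7 4 11 16 9 1 13)(2 6)=[7, 13, 6, 3, 11, 5, 2, 4, 8, 1, 10, 16, 12, 0, 14, 15, 9]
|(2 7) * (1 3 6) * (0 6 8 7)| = |(0 6 1 3 8 7 2)| = 7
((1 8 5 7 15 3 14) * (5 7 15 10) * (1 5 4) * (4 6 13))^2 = (1 7 6 4 8 10 13)(3 5)(14 15) = [0, 7, 2, 5, 8, 3, 4, 6, 10, 9, 13, 11, 12, 1, 15, 14]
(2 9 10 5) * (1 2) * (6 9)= (1 2 6 9 10 5)= [0, 2, 6, 3, 4, 1, 9, 7, 8, 10, 5]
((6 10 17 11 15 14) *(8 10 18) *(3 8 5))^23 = (3 17 14 5 10 15 18 8 11 6) = [0, 1, 2, 17, 4, 10, 3, 7, 11, 9, 15, 6, 12, 13, 5, 18, 16, 14, 8]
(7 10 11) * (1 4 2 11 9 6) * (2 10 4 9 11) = (1 9 6)(4 10 11 7) = [0, 9, 2, 3, 10, 5, 1, 4, 8, 6, 11, 7]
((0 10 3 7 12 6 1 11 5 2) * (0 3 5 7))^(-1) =[3, 6, 5, 2, 4, 10, 12, 11, 8, 9, 0, 1, 7] =(0 3 2 5 10)(1 6 12 7 11)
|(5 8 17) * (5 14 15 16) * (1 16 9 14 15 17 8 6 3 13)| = 12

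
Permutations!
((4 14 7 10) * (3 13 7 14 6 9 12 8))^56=[0, 1, 2, 7, 9, 5, 12, 4, 13, 8, 6, 11, 3, 10, 14]=(14)(3 7 4 9 8 13 10 6 12)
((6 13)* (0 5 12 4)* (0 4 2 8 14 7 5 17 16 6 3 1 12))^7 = (0 12 17 2 16 8 6 14 13 7 3 5 1) = [12, 0, 16, 5, 4, 1, 14, 3, 6, 9, 10, 11, 17, 7, 13, 15, 8, 2]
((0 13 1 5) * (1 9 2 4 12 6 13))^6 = [0, 1, 2, 3, 4, 5, 6, 7, 8, 9, 10, 11, 12, 13] = (13)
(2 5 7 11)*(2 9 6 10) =(2 5 7 11 9 6 10) =[0, 1, 5, 3, 4, 7, 10, 11, 8, 6, 2, 9]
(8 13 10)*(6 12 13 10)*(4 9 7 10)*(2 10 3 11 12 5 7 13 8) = (2 10)(3 11 12 8 4 9 13 6 5 7) = [0, 1, 10, 11, 9, 7, 5, 3, 4, 13, 2, 12, 8, 6]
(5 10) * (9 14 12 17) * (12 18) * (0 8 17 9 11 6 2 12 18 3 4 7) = [8, 1, 12, 4, 7, 10, 2, 0, 17, 14, 5, 6, 9, 13, 3, 15, 16, 11, 18] = (18)(0 8 17 11 6 2 12 9 14 3 4 7)(5 10)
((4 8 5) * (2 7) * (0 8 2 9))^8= (0 8 5 4 2 7 9)= [8, 1, 7, 3, 2, 4, 6, 9, 5, 0]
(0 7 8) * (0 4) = (0 7 8 4) = [7, 1, 2, 3, 0, 5, 6, 8, 4]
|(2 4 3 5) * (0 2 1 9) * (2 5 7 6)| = |(0 5 1 9)(2 4 3 7 6)| = 20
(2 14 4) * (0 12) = (0 12)(2 14 4) = [12, 1, 14, 3, 2, 5, 6, 7, 8, 9, 10, 11, 0, 13, 4]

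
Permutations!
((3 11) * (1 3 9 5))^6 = [0, 3, 2, 11, 4, 1, 6, 7, 8, 5, 10, 9] = (1 3 11 9 5)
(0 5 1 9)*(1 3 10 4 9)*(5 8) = (0 8 5 3 10 4 9) = [8, 1, 2, 10, 9, 3, 6, 7, 5, 0, 4]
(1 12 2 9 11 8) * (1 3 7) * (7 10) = (1 12 2 9 11 8 3 10 7) = [0, 12, 9, 10, 4, 5, 6, 1, 3, 11, 7, 8, 2]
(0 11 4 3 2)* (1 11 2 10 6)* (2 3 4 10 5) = (0 3 5 2)(1 11 10 6) = [3, 11, 0, 5, 4, 2, 1, 7, 8, 9, 6, 10]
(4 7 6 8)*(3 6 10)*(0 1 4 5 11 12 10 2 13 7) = (0 1 4)(2 13 7)(3 6 8 5 11 12 10) = [1, 4, 13, 6, 0, 11, 8, 2, 5, 9, 3, 12, 10, 7]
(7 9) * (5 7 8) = (5 7 9 8) = [0, 1, 2, 3, 4, 7, 6, 9, 5, 8]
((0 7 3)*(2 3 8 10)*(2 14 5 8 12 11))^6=(5 10)(8 14)=[0, 1, 2, 3, 4, 10, 6, 7, 14, 9, 5, 11, 12, 13, 8]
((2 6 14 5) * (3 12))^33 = (2 6 14 5)(3 12) = [0, 1, 6, 12, 4, 2, 14, 7, 8, 9, 10, 11, 3, 13, 5]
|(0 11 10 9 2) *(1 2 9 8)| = 6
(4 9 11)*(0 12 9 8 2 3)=[12, 1, 3, 0, 8, 5, 6, 7, 2, 11, 10, 4, 9]=(0 12 9 11 4 8 2 3)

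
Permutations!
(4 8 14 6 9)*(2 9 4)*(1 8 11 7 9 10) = [0, 8, 10, 3, 11, 5, 4, 9, 14, 2, 1, 7, 12, 13, 6] = (1 8 14 6 4 11 7 9 2 10)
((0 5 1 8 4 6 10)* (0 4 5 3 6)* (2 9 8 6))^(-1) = [4, 5, 3, 0, 10, 8, 1, 7, 9, 2, 6] = (0 4 10 6 1 5 8 9 2 3)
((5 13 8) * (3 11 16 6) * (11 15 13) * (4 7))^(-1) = (3 6 16 11 5 8 13 15)(4 7) = [0, 1, 2, 6, 7, 8, 16, 4, 13, 9, 10, 5, 12, 15, 14, 3, 11]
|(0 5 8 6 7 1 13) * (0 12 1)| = 15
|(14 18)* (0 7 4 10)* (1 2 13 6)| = 4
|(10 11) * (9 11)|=|(9 11 10)|=3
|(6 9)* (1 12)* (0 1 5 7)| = |(0 1 12 5 7)(6 9)| = 10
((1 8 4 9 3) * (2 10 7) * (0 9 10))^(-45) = (10) = [0, 1, 2, 3, 4, 5, 6, 7, 8, 9, 10]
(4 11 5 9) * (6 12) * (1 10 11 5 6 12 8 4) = (12)(1 10 11 6 8 4 5 9) = [0, 10, 2, 3, 5, 9, 8, 7, 4, 1, 11, 6, 12]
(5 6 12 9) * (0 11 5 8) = (0 11 5 6 12 9 8) = [11, 1, 2, 3, 4, 6, 12, 7, 0, 8, 10, 5, 9]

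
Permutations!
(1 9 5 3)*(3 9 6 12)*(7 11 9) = (1 6 12 3)(5 7 11 9) = [0, 6, 2, 1, 4, 7, 12, 11, 8, 5, 10, 9, 3]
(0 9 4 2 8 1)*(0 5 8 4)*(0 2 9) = (1 5 8)(2 4 9) = [0, 5, 4, 3, 9, 8, 6, 7, 1, 2]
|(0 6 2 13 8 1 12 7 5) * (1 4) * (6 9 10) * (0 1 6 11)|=|(0 9 10 11)(1 12 7 5)(2 13 8 4 6)|=20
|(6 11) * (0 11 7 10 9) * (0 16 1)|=|(0 11 6 7 10 9 16 1)|=8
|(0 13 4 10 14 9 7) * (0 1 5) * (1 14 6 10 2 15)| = |(0 13 4 2 15 1 5)(6 10)(7 14 9)| = 42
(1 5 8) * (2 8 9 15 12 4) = [0, 5, 8, 3, 2, 9, 6, 7, 1, 15, 10, 11, 4, 13, 14, 12] = (1 5 9 15 12 4 2 8)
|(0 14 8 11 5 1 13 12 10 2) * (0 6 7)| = |(0 14 8 11 5 1 13 12 10 2 6 7)| = 12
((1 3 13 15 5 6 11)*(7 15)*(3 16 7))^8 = (1 16 7 15 5 6 11) = [0, 16, 2, 3, 4, 6, 11, 15, 8, 9, 10, 1, 12, 13, 14, 5, 7]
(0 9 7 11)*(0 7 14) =(0 9 14)(7 11) =[9, 1, 2, 3, 4, 5, 6, 11, 8, 14, 10, 7, 12, 13, 0]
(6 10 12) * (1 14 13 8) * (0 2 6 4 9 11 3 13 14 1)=[2, 1, 6, 13, 9, 5, 10, 7, 0, 11, 12, 3, 4, 8, 14]=(14)(0 2 6 10 12 4 9 11 3 13 8)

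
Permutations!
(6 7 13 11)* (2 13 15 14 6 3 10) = (2 13 11 3 10)(6 7 15 14) = [0, 1, 13, 10, 4, 5, 7, 15, 8, 9, 2, 3, 12, 11, 6, 14]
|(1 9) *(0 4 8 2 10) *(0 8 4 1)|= |(0 1 9)(2 10 8)|= 3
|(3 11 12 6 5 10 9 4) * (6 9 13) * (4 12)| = |(3 11 4)(5 10 13 6)(9 12)| = 12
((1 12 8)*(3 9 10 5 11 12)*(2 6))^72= [0, 1, 2, 3, 4, 5, 6, 7, 8, 9, 10, 11, 12]= (12)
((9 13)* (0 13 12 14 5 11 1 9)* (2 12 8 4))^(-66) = (1 14 4)(2 9 5)(8 11 12) = [0, 14, 9, 3, 1, 2, 6, 7, 11, 5, 10, 12, 8, 13, 4]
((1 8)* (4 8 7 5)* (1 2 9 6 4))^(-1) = (1 5 7)(2 8 4 6 9) = [0, 5, 8, 3, 6, 7, 9, 1, 4, 2]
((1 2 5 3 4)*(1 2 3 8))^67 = (1 3 4 2 5 8) = [0, 3, 5, 4, 2, 8, 6, 7, 1]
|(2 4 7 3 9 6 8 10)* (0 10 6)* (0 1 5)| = 18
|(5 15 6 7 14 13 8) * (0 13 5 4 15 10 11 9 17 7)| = |(0 13 8 4 15 6)(5 10 11 9 17 7 14)| = 42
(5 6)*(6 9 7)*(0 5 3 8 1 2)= [5, 2, 0, 8, 4, 9, 3, 6, 1, 7]= (0 5 9 7 6 3 8 1 2)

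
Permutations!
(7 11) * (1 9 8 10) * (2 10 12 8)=(1 9 2 10)(7 11)(8 12)=[0, 9, 10, 3, 4, 5, 6, 11, 12, 2, 1, 7, 8]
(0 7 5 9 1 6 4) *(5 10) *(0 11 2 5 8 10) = [7, 6, 5, 3, 11, 9, 4, 0, 10, 1, 8, 2] = (0 7)(1 6 4 11 2 5 9)(8 10)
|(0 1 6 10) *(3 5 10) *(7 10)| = |(0 1 6 3 5 7 10)| = 7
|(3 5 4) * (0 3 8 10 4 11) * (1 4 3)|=|(0 1 4 8 10 3 5 11)|=8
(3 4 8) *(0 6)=(0 6)(3 4 8)=[6, 1, 2, 4, 8, 5, 0, 7, 3]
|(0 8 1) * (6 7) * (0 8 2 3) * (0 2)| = 2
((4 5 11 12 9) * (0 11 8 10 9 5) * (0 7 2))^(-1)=[2, 1, 7, 3, 9, 12, 6, 4, 5, 10, 8, 0, 11]=(0 2 7 4 9 10 8 5 12 11)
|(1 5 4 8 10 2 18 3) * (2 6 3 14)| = 21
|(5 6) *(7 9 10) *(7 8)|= |(5 6)(7 9 10 8)|= 4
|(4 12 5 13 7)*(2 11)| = 10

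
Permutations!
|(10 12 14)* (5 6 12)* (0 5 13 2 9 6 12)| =|(0 5 12 14 10 13 2 9 6)| =9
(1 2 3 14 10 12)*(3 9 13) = [0, 2, 9, 14, 4, 5, 6, 7, 8, 13, 12, 11, 1, 3, 10] = (1 2 9 13 3 14 10 12)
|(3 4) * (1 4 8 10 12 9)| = 7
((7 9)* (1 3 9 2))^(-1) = (1 2 7 9 3) = [0, 2, 7, 1, 4, 5, 6, 9, 8, 3]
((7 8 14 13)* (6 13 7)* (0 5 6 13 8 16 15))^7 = (0 15 16 7 14 8 6 5) = [15, 1, 2, 3, 4, 0, 5, 14, 6, 9, 10, 11, 12, 13, 8, 16, 7]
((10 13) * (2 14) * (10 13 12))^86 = (14) = [0, 1, 2, 3, 4, 5, 6, 7, 8, 9, 10, 11, 12, 13, 14]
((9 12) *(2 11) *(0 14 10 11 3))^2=(0 10 2)(3 14 11)=[10, 1, 0, 14, 4, 5, 6, 7, 8, 9, 2, 3, 12, 13, 11]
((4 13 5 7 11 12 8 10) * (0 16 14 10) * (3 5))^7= (0 5 14 11 4 8 3 16 7 10 12 13)= [5, 1, 2, 16, 8, 14, 6, 10, 3, 9, 12, 4, 13, 0, 11, 15, 7]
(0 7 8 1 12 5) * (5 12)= (12)(0 7 8 1 5)= [7, 5, 2, 3, 4, 0, 6, 8, 1, 9, 10, 11, 12]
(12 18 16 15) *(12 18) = (15 18 16) = [0, 1, 2, 3, 4, 5, 6, 7, 8, 9, 10, 11, 12, 13, 14, 18, 15, 17, 16]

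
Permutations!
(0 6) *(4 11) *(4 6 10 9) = (0 10 9 4 11 6) = [10, 1, 2, 3, 11, 5, 0, 7, 8, 4, 9, 6]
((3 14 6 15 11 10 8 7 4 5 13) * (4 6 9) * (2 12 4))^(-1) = (2 9 14 3 13 5 4 12)(6 7 8 10 11 15) = [0, 1, 9, 13, 12, 4, 7, 8, 10, 14, 11, 15, 2, 5, 3, 6]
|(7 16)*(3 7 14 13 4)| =6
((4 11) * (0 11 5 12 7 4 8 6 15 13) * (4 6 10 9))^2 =[8, 1, 2, 3, 12, 7, 13, 15, 9, 5, 4, 10, 6, 11, 14, 0] =(0 8 9 5 7 15)(4 12 6 13 11 10)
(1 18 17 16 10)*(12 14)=(1 18 17 16 10)(12 14)=[0, 18, 2, 3, 4, 5, 6, 7, 8, 9, 1, 11, 14, 13, 12, 15, 10, 16, 17]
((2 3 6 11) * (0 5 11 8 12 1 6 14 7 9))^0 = (14) = [0, 1, 2, 3, 4, 5, 6, 7, 8, 9, 10, 11, 12, 13, 14]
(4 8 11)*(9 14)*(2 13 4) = (2 13 4 8 11)(9 14) = [0, 1, 13, 3, 8, 5, 6, 7, 11, 14, 10, 2, 12, 4, 9]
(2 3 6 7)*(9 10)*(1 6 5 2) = (1 6 7)(2 3 5)(9 10) = [0, 6, 3, 5, 4, 2, 7, 1, 8, 10, 9]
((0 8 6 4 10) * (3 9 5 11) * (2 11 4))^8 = (0 4 9 11 6)(2 8 10 5 3) = [4, 1, 8, 2, 9, 3, 0, 7, 10, 11, 5, 6]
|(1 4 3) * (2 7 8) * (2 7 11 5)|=6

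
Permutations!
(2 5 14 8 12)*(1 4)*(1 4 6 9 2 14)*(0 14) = (0 14 8 12)(1 6 9 2 5) = [14, 6, 5, 3, 4, 1, 9, 7, 12, 2, 10, 11, 0, 13, 8]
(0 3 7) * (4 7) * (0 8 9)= (0 3 4 7 8 9)= [3, 1, 2, 4, 7, 5, 6, 8, 9, 0]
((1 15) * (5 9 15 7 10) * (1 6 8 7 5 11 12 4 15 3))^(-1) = (1 3 9 5)(4 12 11 10 7 8 6 15) = [0, 3, 2, 9, 12, 1, 15, 8, 6, 5, 7, 10, 11, 13, 14, 4]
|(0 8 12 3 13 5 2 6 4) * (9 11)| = 18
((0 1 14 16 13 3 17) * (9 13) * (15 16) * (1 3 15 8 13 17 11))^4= (0 14 16 3 8 9 11 13 17 1 15)= [14, 15, 2, 8, 4, 5, 6, 7, 9, 11, 10, 13, 12, 17, 16, 0, 3, 1]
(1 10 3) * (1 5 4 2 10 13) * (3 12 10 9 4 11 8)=(1 13)(2 9 4)(3 5 11 8)(10 12)=[0, 13, 9, 5, 2, 11, 6, 7, 3, 4, 12, 8, 10, 1]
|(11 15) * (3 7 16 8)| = |(3 7 16 8)(11 15)| = 4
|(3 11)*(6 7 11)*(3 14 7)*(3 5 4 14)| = 7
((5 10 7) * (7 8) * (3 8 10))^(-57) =(10)(3 5 7 8) =[0, 1, 2, 5, 4, 7, 6, 8, 3, 9, 10]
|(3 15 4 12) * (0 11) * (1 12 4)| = 4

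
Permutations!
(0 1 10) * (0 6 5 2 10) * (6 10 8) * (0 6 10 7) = (0 1 6 5 2 8 10 7) = [1, 6, 8, 3, 4, 2, 5, 0, 10, 9, 7]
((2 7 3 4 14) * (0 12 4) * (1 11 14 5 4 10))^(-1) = [3, 10, 14, 7, 5, 4, 6, 2, 8, 9, 12, 1, 0, 13, 11] = (0 3 7 2 14 11 1 10 12)(4 5)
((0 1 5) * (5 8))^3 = (0 5 8 1) = [5, 0, 2, 3, 4, 8, 6, 7, 1]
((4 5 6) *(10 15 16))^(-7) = (4 6 5)(10 16 15) = [0, 1, 2, 3, 6, 4, 5, 7, 8, 9, 16, 11, 12, 13, 14, 10, 15]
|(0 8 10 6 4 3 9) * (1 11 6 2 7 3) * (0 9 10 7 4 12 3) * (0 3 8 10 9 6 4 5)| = 12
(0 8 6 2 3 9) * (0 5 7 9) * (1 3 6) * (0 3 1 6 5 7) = (0 8 6 2 5)(7 9) = [8, 1, 5, 3, 4, 0, 2, 9, 6, 7]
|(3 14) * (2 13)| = 2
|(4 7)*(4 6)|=3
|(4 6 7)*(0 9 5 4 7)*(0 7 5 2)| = |(0 9 2)(4 6 7 5)| = 12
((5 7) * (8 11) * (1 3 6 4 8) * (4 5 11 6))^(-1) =(1 11 7 5 6 8 4 3) =[0, 11, 2, 1, 3, 6, 8, 5, 4, 9, 10, 7]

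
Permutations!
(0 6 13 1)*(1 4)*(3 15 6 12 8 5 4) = (0 12 8 5 4 1)(3 15 6 13) = [12, 0, 2, 15, 1, 4, 13, 7, 5, 9, 10, 11, 8, 3, 14, 6]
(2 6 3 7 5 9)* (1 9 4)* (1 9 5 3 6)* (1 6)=(1 5 4 9 2 6)(3 7)=[0, 5, 6, 7, 9, 4, 1, 3, 8, 2]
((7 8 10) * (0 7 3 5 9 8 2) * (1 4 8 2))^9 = [2, 7, 9, 10, 1, 3, 6, 0, 4, 5, 8] = (0 2 9 5 3 10 8 4 1 7)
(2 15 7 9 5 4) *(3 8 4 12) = (2 15 7 9 5 12 3 8 4) = [0, 1, 15, 8, 2, 12, 6, 9, 4, 5, 10, 11, 3, 13, 14, 7]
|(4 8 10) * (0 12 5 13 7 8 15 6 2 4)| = 28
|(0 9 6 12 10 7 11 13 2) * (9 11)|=|(0 11 13 2)(6 12 10 7 9)|=20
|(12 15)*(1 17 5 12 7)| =6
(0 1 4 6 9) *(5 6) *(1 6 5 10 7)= [6, 4, 2, 3, 10, 5, 9, 1, 8, 0, 7]= (0 6 9)(1 4 10 7)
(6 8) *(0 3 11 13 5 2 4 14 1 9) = (0 3 11 13 5 2 4 14 1 9)(6 8) = [3, 9, 4, 11, 14, 2, 8, 7, 6, 0, 10, 13, 12, 5, 1]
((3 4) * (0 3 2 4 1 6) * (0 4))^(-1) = (0 2 4 6 1 3) = [2, 3, 4, 0, 6, 5, 1]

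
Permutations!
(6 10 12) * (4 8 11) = [0, 1, 2, 3, 8, 5, 10, 7, 11, 9, 12, 4, 6] = (4 8 11)(6 10 12)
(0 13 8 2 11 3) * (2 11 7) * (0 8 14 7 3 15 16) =(0 13 14 7 2 3 8 11 15 16) =[13, 1, 3, 8, 4, 5, 6, 2, 11, 9, 10, 15, 12, 14, 7, 16, 0]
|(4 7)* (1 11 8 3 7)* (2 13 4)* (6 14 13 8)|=12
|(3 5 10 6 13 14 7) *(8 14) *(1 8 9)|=10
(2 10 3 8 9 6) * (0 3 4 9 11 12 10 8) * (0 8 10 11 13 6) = (0 3 8 13 6 2 10 4 9)(11 12) = [3, 1, 10, 8, 9, 5, 2, 7, 13, 0, 4, 12, 11, 6]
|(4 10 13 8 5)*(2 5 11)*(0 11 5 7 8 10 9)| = |(0 11 2 7 8 5 4 9)(10 13)| = 8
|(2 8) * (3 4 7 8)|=5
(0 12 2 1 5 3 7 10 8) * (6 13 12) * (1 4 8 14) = (0 6 13 12 2 4 8)(1 5 3 7 10 14) = [6, 5, 4, 7, 8, 3, 13, 10, 0, 9, 14, 11, 2, 12, 1]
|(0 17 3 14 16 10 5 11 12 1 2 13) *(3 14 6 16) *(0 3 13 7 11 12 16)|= 24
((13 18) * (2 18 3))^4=(18)=[0, 1, 2, 3, 4, 5, 6, 7, 8, 9, 10, 11, 12, 13, 14, 15, 16, 17, 18]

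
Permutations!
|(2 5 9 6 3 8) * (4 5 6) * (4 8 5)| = 6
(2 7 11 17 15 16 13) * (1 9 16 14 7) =(1 9 16 13 2)(7 11 17 15 14) =[0, 9, 1, 3, 4, 5, 6, 11, 8, 16, 10, 17, 12, 2, 7, 14, 13, 15]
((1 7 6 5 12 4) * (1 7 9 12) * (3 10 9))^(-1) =(1 5 6 7 4 12 9 10 3) =[0, 5, 2, 1, 12, 6, 7, 4, 8, 10, 3, 11, 9]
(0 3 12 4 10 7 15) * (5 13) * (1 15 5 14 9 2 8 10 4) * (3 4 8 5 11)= [4, 15, 5, 12, 8, 13, 6, 11, 10, 2, 7, 3, 1, 14, 9, 0]= (0 4 8 10 7 11 3 12 1 15)(2 5 13 14 9)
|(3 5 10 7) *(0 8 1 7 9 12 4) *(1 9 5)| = |(0 8 9 12 4)(1 7 3)(5 10)| = 30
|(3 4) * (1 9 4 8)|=5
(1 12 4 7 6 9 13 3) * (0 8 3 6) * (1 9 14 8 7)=(0 7)(1 12 4)(3 9 13 6 14 8)=[7, 12, 2, 9, 1, 5, 14, 0, 3, 13, 10, 11, 4, 6, 8]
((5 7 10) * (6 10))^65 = (5 7 6 10) = [0, 1, 2, 3, 4, 7, 10, 6, 8, 9, 5]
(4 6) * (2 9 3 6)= (2 9 3 6 4)= [0, 1, 9, 6, 2, 5, 4, 7, 8, 3]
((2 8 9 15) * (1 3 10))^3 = [0, 1, 15, 3, 4, 5, 6, 7, 2, 8, 10, 11, 12, 13, 14, 9] = (2 15 9 8)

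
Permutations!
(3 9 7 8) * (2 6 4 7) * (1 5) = (1 5)(2 6 4 7 8 3 9) = [0, 5, 6, 9, 7, 1, 4, 8, 3, 2]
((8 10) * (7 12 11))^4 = (7 12 11) = [0, 1, 2, 3, 4, 5, 6, 12, 8, 9, 10, 7, 11]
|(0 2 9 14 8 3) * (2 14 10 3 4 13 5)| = |(0 14 8 4 13 5 2 9 10 3)| = 10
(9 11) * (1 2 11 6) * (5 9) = [0, 2, 11, 3, 4, 9, 1, 7, 8, 6, 10, 5] = (1 2 11 5 9 6)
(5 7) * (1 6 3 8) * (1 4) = [0, 6, 2, 8, 1, 7, 3, 5, 4] = (1 6 3 8 4)(5 7)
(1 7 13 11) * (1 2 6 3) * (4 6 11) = (1 7 13 4 6 3)(2 11) = [0, 7, 11, 1, 6, 5, 3, 13, 8, 9, 10, 2, 12, 4]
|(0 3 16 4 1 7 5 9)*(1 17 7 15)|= |(0 3 16 4 17 7 5 9)(1 15)|= 8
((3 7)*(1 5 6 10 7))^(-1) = (1 3 7 10 6 5) = [0, 3, 2, 7, 4, 1, 5, 10, 8, 9, 6]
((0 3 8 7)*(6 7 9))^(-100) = (0 8 6)(3 9 7) = [8, 1, 2, 9, 4, 5, 0, 3, 6, 7]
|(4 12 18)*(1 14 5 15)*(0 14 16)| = 6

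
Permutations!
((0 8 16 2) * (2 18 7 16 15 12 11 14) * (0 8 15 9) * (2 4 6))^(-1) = [9, 1, 6, 3, 14, 5, 4, 18, 2, 8, 10, 12, 15, 13, 11, 0, 7, 17, 16] = (0 9 8 2 6 4 14 11 12 15)(7 18 16)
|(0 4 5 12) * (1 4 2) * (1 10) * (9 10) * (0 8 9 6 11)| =|(0 2 6 11)(1 4 5 12 8 9 10)| =28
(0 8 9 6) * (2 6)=(0 8 9 2 6)=[8, 1, 6, 3, 4, 5, 0, 7, 9, 2]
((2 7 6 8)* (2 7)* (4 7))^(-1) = (4 8 6 7) = [0, 1, 2, 3, 8, 5, 7, 4, 6]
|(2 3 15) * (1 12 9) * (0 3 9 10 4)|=9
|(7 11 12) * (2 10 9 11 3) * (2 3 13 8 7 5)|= |(2 10 9 11 12 5)(7 13 8)|= 6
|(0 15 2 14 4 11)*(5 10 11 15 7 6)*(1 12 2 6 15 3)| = |(0 7 15 6 5 10 11)(1 12 2 14 4 3)| = 42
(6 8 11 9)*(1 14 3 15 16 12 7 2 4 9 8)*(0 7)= [7, 14, 4, 15, 9, 5, 1, 2, 11, 6, 10, 8, 0, 13, 3, 16, 12]= (0 7 2 4 9 6 1 14 3 15 16 12)(8 11)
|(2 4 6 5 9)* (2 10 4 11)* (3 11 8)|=|(2 8 3 11)(4 6 5 9 10)|=20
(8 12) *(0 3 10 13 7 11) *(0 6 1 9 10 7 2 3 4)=(0 4)(1 9 10 13 2 3 7 11 6)(8 12)=[4, 9, 3, 7, 0, 5, 1, 11, 12, 10, 13, 6, 8, 2]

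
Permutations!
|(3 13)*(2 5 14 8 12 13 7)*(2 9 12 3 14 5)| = |(3 7 9 12 13 14 8)| = 7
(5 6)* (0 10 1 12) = [10, 12, 2, 3, 4, 6, 5, 7, 8, 9, 1, 11, 0] = (0 10 1 12)(5 6)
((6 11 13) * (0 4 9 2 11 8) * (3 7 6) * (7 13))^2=(13)(0 9 11 6)(2 7 8 4)=[9, 1, 7, 3, 2, 5, 0, 8, 4, 11, 10, 6, 12, 13]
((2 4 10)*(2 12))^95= [0, 1, 12, 3, 2, 5, 6, 7, 8, 9, 4, 11, 10]= (2 12 10 4)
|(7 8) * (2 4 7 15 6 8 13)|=|(2 4 7 13)(6 8 15)|=12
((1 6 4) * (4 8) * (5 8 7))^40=(1 8 7)(4 5 6)=[0, 8, 2, 3, 5, 6, 4, 1, 7]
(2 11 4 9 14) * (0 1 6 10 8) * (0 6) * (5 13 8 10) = (0 1)(2 11 4 9 14)(5 13 8 6) = [1, 0, 11, 3, 9, 13, 5, 7, 6, 14, 10, 4, 12, 8, 2]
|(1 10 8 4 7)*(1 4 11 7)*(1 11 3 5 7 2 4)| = |(1 10 8 3 5 7)(2 4 11)| = 6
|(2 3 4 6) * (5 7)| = 4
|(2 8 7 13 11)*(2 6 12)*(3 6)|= |(2 8 7 13 11 3 6 12)|= 8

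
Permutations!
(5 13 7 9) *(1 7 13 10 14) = (1 7 9 5 10 14) = [0, 7, 2, 3, 4, 10, 6, 9, 8, 5, 14, 11, 12, 13, 1]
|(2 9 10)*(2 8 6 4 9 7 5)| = |(2 7 5)(4 9 10 8 6)| = 15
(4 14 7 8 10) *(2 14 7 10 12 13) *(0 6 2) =[6, 1, 14, 3, 7, 5, 2, 8, 12, 9, 4, 11, 13, 0, 10] =(0 6 2 14 10 4 7 8 12 13)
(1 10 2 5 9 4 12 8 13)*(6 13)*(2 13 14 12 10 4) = (1 4 10 13)(2 5 9)(6 14 12 8) = [0, 4, 5, 3, 10, 9, 14, 7, 6, 2, 13, 11, 8, 1, 12]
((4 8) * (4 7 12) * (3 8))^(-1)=[0, 1, 2, 4, 12, 5, 6, 8, 3, 9, 10, 11, 7]=(3 4 12 7 8)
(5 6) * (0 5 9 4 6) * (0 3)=(0 5 3)(4 6 9)=[5, 1, 2, 0, 6, 3, 9, 7, 8, 4]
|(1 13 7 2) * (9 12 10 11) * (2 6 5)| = 12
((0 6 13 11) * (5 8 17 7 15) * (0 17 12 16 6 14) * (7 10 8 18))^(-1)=(0 14)(5 15 7 18)(6 16 12 8 10 17 11 13)=[14, 1, 2, 3, 4, 15, 16, 18, 10, 9, 17, 13, 8, 6, 0, 7, 12, 11, 5]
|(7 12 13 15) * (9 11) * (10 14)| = |(7 12 13 15)(9 11)(10 14)| = 4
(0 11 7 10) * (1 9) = (0 11 7 10)(1 9) = [11, 9, 2, 3, 4, 5, 6, 10, 8, 1, 0, 7]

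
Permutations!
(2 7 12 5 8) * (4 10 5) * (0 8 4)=(0 8 2 7 12)(4 10 5)=[8, 1, 7, 3, 10, 4, 6, 12, 2, 9, 5, 11, 0]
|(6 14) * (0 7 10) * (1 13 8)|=6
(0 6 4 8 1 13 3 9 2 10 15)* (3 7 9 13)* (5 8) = [6, 3, 10, 13, 5, 8, 4, 9, 1, 2, 15, 11, 12, 7, 14, 0] = (0 6 4 5 8 1 3 13 7 9 2 10 15)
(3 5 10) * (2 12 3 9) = [0, 1, 12, 5, 4, 10, 6, 7, 8, 2, 9, 11, 3] = (2 12 3 5 10 9)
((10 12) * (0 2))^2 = (12) = [0, 1, 2, 3, 4, 5, 6, 7, 8, 9, 10, 11, 12]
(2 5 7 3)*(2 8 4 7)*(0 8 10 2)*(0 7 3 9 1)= [8, 0, 5, 10, 3, 7, 6, 9, 4, 1, 2]= (0 8 4 3 10 2 5 7 9 1)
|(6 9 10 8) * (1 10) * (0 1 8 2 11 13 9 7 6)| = |(0 1 10 2 11 13 9 8)(6 7)| = 8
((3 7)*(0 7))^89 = (0 3 7) = [3, 1, 2, 7, 4, 5, 6, 0]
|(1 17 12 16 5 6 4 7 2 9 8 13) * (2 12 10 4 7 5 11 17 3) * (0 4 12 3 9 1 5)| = 90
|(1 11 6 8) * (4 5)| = |(1 11 6 8)(4 5)| = 4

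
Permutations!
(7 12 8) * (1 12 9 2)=(1 12 8 7 9 2)=[0, 12, 1, 3, 4, 5, 6, 9, 7, 2, 10, 11, 8]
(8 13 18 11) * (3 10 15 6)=(3 10 15 6)(8 13 18 11)=[0, 1, 2, 10, 4, 5, 3, 7, 13, 9, 15, 8, 12, 18, 14, 6, 16, 17, 11]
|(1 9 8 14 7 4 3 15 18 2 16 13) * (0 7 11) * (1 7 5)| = 56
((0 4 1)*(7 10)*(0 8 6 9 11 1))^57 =[4, 6, 2, 3, 0, 5, 11, 10, 9, 1, 7, 8] =(0 4)(1 6 11 8 9)(7 10)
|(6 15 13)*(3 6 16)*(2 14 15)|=7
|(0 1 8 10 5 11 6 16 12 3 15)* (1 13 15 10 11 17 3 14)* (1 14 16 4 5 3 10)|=18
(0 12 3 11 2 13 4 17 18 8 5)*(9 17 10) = [12, 1, 13, 11, 10, 0, 6, 7, 5, 17, 9, 2, 3, 4, 14, 15, 16, 18, 8] = (0 12 3 11 2 13 4 10 9 17 18 8 5)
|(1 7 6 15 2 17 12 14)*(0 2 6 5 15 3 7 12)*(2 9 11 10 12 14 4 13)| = 90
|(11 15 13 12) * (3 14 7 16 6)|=20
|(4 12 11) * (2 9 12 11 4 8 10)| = |(2 9 12 4 11 8 10)| = 7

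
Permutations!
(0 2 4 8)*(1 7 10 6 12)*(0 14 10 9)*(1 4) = [2, 7, 1, 3, 8, 5, 12, 9, 14, 0, 6, 11, 4, 13, 10] = (0 2 1 7 9)(4 8 14 10 6 12)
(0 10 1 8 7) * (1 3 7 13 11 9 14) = (0 10 3 7)(1 8 13 11 9 14) = [10, 8, 2, 7, 4, 5, 6, 0, 13, 14, 3, 9, 12, 11, 1]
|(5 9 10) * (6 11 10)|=|(5 9 6 11 10)|=5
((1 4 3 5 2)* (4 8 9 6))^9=[0, 8, 1, 5, 3, 2, 4, 7, 9, 6]=(1 8 9 6 4 3 5 2)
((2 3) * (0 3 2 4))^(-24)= [0, 1, 2, 3, 4]= (4)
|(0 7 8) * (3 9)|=|(0 7 8)(3 9)|=6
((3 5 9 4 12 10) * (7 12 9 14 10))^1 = (3 5 14 10)(4 9)(7 12) = [0, 1, 2, 5, 9, 14, 6, 12, 8, 4, 3, 11, 7, 13, 10]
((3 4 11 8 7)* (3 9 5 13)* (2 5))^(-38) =(2 7 11 3 5 9 8 4 13) =[0, 1, 7, 5, 13, 9, 6, 11, 4, 8, 10, 3, 12, 2]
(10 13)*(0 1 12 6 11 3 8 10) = (0 1 12 6 11 3 8 10 13) = [1, 12, 2, 8, 4, 5, 11, 7, 10, 9, 13, 3, 6, 0]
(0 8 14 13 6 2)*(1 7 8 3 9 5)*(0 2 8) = [3, 7, 2, 9, 4, 1, 8, 0, 14, 5, 10, 11, 12, 6, 13] = (0 3 9 5 1 7)(6 8 14 13)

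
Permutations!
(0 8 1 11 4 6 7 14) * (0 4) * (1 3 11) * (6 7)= (0 8 3 11)(4 7 14)= [8, 1, 2, 11, 7, 5, 6, 14, 3, 9, 10, 0, 12, 13, 4]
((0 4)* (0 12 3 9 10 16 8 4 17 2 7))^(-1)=(0 7 2 17)(3 12 4 8 16 10 9)=[7, 1, 17, 12, 8, 5, 6, 2, 16, 3, 9, 11, 4, 13, 14, 15, 10, 0]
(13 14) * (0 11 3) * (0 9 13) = (0 11 3 9 13 14) = [11, 1, 2, 9, 4, 5, 6, 7, 8, 13, 10, 3, 12, 14, 0]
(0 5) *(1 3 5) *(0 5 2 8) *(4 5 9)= (0 1 3 2 8)(4 5 9)= [1, 3, 8, 2, 5, 9, 6, 7, 0, 4]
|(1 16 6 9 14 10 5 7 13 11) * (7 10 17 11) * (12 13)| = 42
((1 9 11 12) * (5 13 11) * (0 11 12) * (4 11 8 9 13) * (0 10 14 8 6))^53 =[6, 12, 2, 3, 8, 14, 0, 7, 11, 10, 5, 9, 13, 1, 4] =(0 6)(1 12 13)(4 8 11 9 10 5 14)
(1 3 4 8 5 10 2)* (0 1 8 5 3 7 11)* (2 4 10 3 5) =(0 1 7 11)(2 8 5 3 10 4) =[1, 7, 8, 10, 2, 3, 6, 11, 5, 9, 4, 0]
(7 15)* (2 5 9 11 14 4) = [0, 1, 5, 3, 2, 9, 6, 15, 8, 11, 10, 14, 12, 13, 4, 7] = (2 5 9 11 14 4)(7 15)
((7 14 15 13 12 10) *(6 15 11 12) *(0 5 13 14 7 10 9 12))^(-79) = (0 14 6 5 11 15 13)(9 12) = [14, 1, 2, 3, 4, 11, 5, 7, 8, 12, 10, 15, 9, 0, 6, 13]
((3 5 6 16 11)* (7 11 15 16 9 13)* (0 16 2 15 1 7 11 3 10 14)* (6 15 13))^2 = (0 1 3 15 13 10)(2 11 14 16 7 5) = [1, 3, 11, 15, 4, 2, 6, 5, 8, 9, 0, 14, 12, 10, 16, 13, 7]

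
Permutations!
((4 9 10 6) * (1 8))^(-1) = [0, 8, 2, 3, 6, 5, 10, 7, 1, 4, 9] = (1 8)(4 6 10 9)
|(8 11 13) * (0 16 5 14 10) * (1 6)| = 30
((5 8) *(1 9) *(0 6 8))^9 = [6, 9, 2, 3, 4, 0, 8, 7, 5, 1] = (0 6 8 5)(1 9)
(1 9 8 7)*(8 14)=[0, 9, 2, 3, 4, 5, 6, 1, 7, 14, 10, 11, 12, 13, 8]=(1 9 14 8 7)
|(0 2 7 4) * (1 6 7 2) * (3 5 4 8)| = |(0 1 6 7 8 3 5 4)| = 8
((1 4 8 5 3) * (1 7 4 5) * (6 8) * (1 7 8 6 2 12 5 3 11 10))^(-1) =(1 10 11 5 12 2 4 7 8 3) =[0, 10, 4, 1, 7, 12, 6, 8, 3, 9, 11, 5, 2]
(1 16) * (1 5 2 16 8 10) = (1 8 10)(2 16 5) = [0, 8, 16, 3, 4, 2, 6, 7, 10, 9, 1, 11, 12, 13, 14, 15, 5]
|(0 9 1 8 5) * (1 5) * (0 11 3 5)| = |(0 9)(1 8)(3 5 11)| = 6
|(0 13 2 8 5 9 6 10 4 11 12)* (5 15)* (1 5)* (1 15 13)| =|(15)(0 1 5 9 6 10 4 11 12)(2 8 13)| =9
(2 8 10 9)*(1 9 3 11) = (1 9 2 8 10 3 11) = [0, 9, 8, 11, 4, 5, 6, 7, 10, 2, 3, 1]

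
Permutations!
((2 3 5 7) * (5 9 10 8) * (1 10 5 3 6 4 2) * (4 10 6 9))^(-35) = (1 4)(2 6)(3 7)(5 8)(9 10) = [0, 4, 6, 7, 1, 8, 2, 3, 5, 10, 9]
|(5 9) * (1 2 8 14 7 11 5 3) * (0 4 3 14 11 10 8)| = |(0 4 3 1 2)(5 9 14 7 10 8 11)| = 35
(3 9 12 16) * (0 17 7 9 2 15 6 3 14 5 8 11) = [17, 1, 15, 2, 4, 8, 3, 9, 11, 12, 10, 0, 16, 13, 5, 6, 14, 7] = (0 17 7 9 12 16 14 5 8 11)(2 15 6 3)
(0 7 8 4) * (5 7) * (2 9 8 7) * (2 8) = (0 5 8 4)(2 9) = [5, 1, 9, 3, 0, 8, 6, 7, 4, 2]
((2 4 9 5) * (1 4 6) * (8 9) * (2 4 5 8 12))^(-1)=(1 6 2 12 4 5)(8 9)=[0, 6, 12, 3, 5, 1, 2, 7, 9, 8, 10, 11, 4]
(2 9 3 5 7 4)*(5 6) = [0, 1, 9, 6, 2, 7, 5, 4, 8, 3] = (2 9 3 6 5 7 4)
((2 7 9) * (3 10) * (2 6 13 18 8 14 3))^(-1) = (2 10 3 14 8 18 13 6 9 7) = [0, 1, 10, 14, 4, 5, 9, 2, 18, 7, 3, 11, 12, 6, 8, 15, 16, 17, 13]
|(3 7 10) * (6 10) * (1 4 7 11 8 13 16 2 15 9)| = 13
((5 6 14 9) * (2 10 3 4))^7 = (2 4 3 10)(5 9 14 6) = [0, 1, 4, 10, 3, 9, 5, 7, 8, 14, 2, 11, 12, 13, 6]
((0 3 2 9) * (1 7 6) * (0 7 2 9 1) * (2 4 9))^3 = (0 1 7 3 4 6 2 9) = [1, 7, 9, 4, 6, 5, 2, 3, 8, 0]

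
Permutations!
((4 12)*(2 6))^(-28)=(12)=[0, 1, 2, 3, 4, 5, 6, 7, 8, 9, 10, 11, 12]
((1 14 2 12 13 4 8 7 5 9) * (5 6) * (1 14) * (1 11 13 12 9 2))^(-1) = [0, 14, 5, 3, 13, 6, 7, 8, 4, 2, 10, 1, 12, 11, 9] = (1 14 9 2 5 6 7 8 4 13 11)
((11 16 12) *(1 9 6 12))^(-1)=(1 16 11 12 6 9)=[0, 16, 2, 3, 4, 5, 9, 7, 8, 1, 10, 12, 6, 13, 14, 15, 11]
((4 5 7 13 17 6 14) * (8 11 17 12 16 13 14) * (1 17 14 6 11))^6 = [0, 7, 2, 3, 17, 11, 4, 14, 5, 9, 10, 8, 12, 13, 1, 15, 16, 6] = (1 7 14)(4 17 6)(5 11 8)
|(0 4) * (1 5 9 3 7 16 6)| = |(0 4)(1 5 9 3 7 16 6)| = 14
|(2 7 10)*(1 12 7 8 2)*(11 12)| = |(1 11 12 7 10)(2 8)| = 10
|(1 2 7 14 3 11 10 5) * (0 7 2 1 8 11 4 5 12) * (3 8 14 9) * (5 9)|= 24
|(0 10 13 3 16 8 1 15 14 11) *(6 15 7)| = 12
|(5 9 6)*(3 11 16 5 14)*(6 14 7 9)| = |(3 11 16 5 6 7 9 14)| = 8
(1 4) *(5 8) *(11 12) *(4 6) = (1 6 4)(5 8)(11 12) = [0, 6, 2, 3, 1, 8, 4, 7, 5, 9, 10, 12, 11]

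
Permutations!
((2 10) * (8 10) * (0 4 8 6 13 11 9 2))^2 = [8, 1, 13, 3, 10, 5, 11, 7, 0, 6, 4, 2, 12, 9] = (0 8)(2 13 9 6 11)(4 10)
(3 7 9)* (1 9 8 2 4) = (1 9 3 7 8 2 4) = [0, 9, 4, 7, 1, 5, 6, 8, 2, 3]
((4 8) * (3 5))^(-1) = [0, 1, 2, 5, 8, 3, 6, 7, 4] = (3 5)(4 8)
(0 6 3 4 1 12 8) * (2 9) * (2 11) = (0 6 3 4 1 12 8)(2 9 11) = [6, 12, 9, 4, 1, 5, 3, 7, 0, 11, 10, 2, 8]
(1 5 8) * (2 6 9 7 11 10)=[0, 5, 6, 3, 4, 8, 9, 11, 1, 7, 2, 10]=(1 5 8)(2 6 9 7 11 10)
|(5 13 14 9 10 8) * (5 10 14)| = |(5 13)(8 10)(9 14)| = 2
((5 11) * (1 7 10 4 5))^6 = [0, 1, 2, 3, 4, 5, 6, 7, 8, 9, 10, 11] = (11)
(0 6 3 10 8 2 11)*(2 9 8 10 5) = (0 6 3 5 2 11)(8 9) = [6, 1, 11, 5, 4, 2, 3, 7, 9, 8, 10, 0]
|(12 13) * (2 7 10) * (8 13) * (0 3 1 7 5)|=21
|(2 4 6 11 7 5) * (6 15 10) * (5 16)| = |(2 4 15 10 6 11 7 16 5)| = 9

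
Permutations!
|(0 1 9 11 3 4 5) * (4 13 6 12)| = |(0 1 9 11 3 13 6 12 4 5)| = 10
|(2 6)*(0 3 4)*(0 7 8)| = 10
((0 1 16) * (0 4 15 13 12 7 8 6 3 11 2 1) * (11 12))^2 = [0, 4, 16, 7, 13, 5, 12, 6, 3, 9, 10, 1, 8, 2, 14, 11, 15] = (1 4 13 2 16 15 11)(3 7 6 12 8)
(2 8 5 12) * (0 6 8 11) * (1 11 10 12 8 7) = (0 6 7 1 11)(2 10 12)(5 8) = [6, 11, 10, 3, 4, 8, 7, 1, 5, 9, 12, 0, 2]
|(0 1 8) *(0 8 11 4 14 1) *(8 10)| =4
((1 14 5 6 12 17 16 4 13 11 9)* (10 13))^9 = (1 13 16 6)(4 12 14 11)(5 9 10 17) = [0, 13, 2, 3, 12, 9, 1, 7, 8, 10, 17, 4, 14, 16, 11, 15, 6, 5]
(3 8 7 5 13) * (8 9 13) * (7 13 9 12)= (3 12 7 5 8 13)= [0, 1, 2, 12, 4, 8, 6, 5, 13, 9, 10, 11, 7, 3]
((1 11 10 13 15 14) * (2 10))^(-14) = (15) = [0, 1, 2, 3, 4, 5, 6, 7, 8, 9, 10, 11, 12, 13, 14, 15]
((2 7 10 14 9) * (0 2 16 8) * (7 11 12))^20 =[0, 1, 2, 3, 4, 5, 6, 7, 8, 9, 10, 11, 12, 13, 14, 15, 16] =(16)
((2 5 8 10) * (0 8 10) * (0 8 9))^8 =[0, 1, 10, 3, 4, 2, 6, 7, 8, 9, 5] =(2 10 5)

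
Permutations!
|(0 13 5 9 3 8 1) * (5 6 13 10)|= |(0 10 5 9 3 8 1)(6 13)|= 14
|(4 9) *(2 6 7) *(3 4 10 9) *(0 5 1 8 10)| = |(0 5 1 8 10 9)(2 6 7)(3 4)| = 6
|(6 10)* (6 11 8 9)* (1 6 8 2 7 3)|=14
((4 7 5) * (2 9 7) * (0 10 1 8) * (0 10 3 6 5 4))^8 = (1 10 8) = [0, 10, 2, 3, 4, 5, 6, 7, 1, 9, 8]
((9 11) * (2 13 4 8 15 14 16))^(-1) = (2 16 14 15 8 4 13)(9 11) = [0, 1, 16, 3, 13, 5, 6, 7, 4, 11, 10, 9, 12, 2, 15, 8, 14]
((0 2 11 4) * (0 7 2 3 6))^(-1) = (0 6 3)(2 7 4 11) = [6, 1, 7, 0, 11, 5, 3, 4, 8, 9, 10, 2]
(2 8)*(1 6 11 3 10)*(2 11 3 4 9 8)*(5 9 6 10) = (1 10)(3 5 9 8 11 4 6) = [0, 10, 2, 5, 6, 9, 3, 7, 11, 8, 1, 4]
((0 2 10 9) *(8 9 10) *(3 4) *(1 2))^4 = (10)(0 9 8 2 1) = [9, 0, 1, 3, 4, 5, 6, 7, 2, 8, 10]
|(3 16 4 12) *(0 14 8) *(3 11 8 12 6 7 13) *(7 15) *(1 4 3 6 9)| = |(0 14 12 11 8)(1 4 9)(3 16)(6 15 7 13)| = 60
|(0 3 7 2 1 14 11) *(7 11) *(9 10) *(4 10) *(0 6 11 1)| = 6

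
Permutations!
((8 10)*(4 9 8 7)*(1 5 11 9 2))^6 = (1 7 9)(2 10 11)(4 8 5) = [0, 7, 10, 3, 8, 4, 6, 9, 5, 1, 11, 2]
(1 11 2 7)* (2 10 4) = (1 11 10 4 2 7) = [0, 11, 7, 3, 2, 5, 6, 1, 8, 9, 4, 10]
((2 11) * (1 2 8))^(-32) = (11) = [0, 1, 2, 3, 4, 5, 6, 7, 8, 9, 10, 11]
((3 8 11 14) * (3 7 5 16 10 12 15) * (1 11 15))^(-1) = (1 12 10 16 5 7 14 11)(3 15 8) = [0, 12, 2, 15, 4, 7, 6, 14, 3, 9, 16, 1, 10, 13, 11, 8, 5]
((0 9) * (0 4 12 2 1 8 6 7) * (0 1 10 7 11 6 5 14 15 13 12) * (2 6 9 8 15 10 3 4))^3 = [14, 12, 0, 8, 5, 7, 2, 13, 10, 4, 15, 3, 9, 11, 1, 6] = (0 14 1 12 9 4 5 7 13 11 3 8 10 15 6 2)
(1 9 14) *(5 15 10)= [0, 9, 2, 3, 4, 15, 6, 7, 8, 14, 5, 11, 12, 13, 1, 10]= (1 9 14)(5 15 10)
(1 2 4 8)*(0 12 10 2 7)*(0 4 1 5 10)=(0 12)(1 7 4 8 5 10 2)=[12, 7, 1, 3, 8, 10, 6, 4, 5, 9, 2, 11, 0]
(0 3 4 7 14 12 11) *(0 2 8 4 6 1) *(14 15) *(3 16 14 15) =(0 16 14 12 11 2 8 4 7 3 6 1) =[16, 0, 8, 6, 7, 5, 1, 3, 4, 9, 10, 2, 11, 13, 12, 15, 14]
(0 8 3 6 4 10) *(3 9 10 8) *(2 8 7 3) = (0 2 8 9 10)(3 6 4 7) = [2, 1, 8, 6, 7, 5, 4, 3, 9, 10, 0]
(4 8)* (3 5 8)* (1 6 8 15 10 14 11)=[0, 6, 2, 5, 3, 15, 8, 7, 4, 9, 14, 1, 12, 13, 11, 10]=(1 6 8 4 3 5 15 10 14 11)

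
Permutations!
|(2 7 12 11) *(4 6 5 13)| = 4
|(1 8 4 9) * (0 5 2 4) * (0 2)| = 10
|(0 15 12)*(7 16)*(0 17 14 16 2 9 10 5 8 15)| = 11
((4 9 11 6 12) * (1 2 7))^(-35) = (12)(1 2 7) = [0, 2, 7, 3, 4, 5, 6, 1, 8, 9, 10, 11, 12]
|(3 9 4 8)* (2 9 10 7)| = 7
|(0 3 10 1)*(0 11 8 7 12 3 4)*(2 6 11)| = 18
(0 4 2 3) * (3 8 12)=[4, 1, 8, 0, 2, 5, 6, 7, 12, 9, 10, 11, 3]=(0 4 2 8 12 3)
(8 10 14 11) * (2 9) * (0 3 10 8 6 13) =(0 3 10 14 11 6 13)(2 9) =[3, 1, 9, 10, 4, 5, 13, 7, 8, 2, 14, 6, 12, 0, 11]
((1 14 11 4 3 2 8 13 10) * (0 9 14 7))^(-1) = (0 7 1 10 13 8 2 3 4 11 14 9) = [7, 10, 3, 4, 11, 5, 6, 1, 2, 0, 13, 14, 12, 8, 9]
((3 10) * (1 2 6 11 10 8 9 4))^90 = (11) = [0, 1, 2, 3, 4, 5, 6, 7, 8, 9, 10, 11]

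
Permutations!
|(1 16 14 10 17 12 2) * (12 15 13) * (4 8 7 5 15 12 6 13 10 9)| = |(1 16 14 9 4 8 7 5 15 10 17 12 2)(6 13)| = 26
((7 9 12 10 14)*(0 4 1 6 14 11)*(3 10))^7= (0 12 6 11 9 1 10 7 4 3 14)= [12, 10, 2, 14, 3, 5, 11, 4, 8, 1, 7, 9, 6, 13, 0]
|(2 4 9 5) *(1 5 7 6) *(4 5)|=10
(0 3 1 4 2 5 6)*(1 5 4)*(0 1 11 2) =(0 3 5 6 1 11 2 4) =[3, 11, 4, 5, 0, 6, 1, 7, 8, 9, 10, 2]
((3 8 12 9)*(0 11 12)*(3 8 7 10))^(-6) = [8, 1, 2, 3, 4, 5, 6, 7, 9, 12, 10, 0, 11] = (0 8 9 12 11)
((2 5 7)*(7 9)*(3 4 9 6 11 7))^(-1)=[0, 1, 7, 9, 3, 2, 5, 11, 8, 4, 10, 6]=(2 7 11 6 5)(3 9 4)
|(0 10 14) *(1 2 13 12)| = 12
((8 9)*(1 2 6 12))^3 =(1 12 6 2)(8 9) =[0, 12, 1, 3, 4, 5, 2, 7, 9, 8, 10, 11, 6]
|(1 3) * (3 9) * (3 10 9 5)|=6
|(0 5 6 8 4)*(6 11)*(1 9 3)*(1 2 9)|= 6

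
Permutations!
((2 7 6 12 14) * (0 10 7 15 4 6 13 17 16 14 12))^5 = (0 16 6 17 4 13 15 7 2 10 14) = [16, 1, 10, 3, 13, 5, 17, 2, 8, 9, 14, 11, 12, 15, 0, 7, 6, 4]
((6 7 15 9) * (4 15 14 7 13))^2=(4 9 13 15 6)=[0, 1, 2, 3, 9, 5, 4, 7, 8, 13, 10, 11, 12, 15, 14, 6]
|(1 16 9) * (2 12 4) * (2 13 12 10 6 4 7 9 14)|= 11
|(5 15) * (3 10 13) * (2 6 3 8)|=6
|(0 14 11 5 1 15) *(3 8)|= 6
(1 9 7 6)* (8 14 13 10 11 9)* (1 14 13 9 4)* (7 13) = (1 8 7 6 14 9 13 10 11 4) = [0, 8, 2, 3, 1, 5, 14, 6, 7, 13, 11, 4, 12, 10, 9]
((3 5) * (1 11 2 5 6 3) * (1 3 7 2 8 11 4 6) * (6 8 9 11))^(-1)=[0, 3, 7, 5, 1, 2, 8, 6, 4, 11, 10, 9]=(1 3 5 2 7 6 8 4)(9 11)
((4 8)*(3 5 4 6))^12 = (3 4 6 5 8) = [0, 1, 2, 4, 6, 8, 5, 7, 3]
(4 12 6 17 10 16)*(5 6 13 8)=[0, 1, 2, 3, 12, 6, 17, 7, 5, 9, 16, 11, 13, 8, 14, 15, 4, 10]=(4 12 13 8 5 6 17 10 16)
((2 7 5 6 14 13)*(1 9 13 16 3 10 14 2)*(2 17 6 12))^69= (2 7 5 12)(3 10 14 16)(6 17)= [0, 1, 7, 10, 4, 12, 17, 5, 8, 9, 14, 11, 2, 13, 16, 15, 3, 6]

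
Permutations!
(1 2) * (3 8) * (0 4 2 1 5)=(0 4 2 5)(3 8)=[4, 1, 5, 8, 2, 0, 6, 7, 3]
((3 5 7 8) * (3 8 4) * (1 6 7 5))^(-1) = (8)(1 3 4 7 6) = [0, 3, 2, 4, 7, 5, 1, 6, 8]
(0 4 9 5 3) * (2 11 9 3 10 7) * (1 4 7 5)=(0 7 2 11 9 1 4 3)(5 10)=[7, 4, 11, 0, 3, 10, 6, 2, 8, 1, 5, 9]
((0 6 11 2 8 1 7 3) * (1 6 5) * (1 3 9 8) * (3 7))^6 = [11, 8, 9, 6, 4, 2, 5, 1, 0, 3, 10, 7] = (0 11 7 1 8)(2 9 3 6 5)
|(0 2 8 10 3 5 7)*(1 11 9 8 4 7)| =28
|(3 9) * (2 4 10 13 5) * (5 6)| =|(2 4 10 13 6 5)(3 9)| =6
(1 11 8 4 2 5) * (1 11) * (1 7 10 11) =(1 7 10 11 8 4 2 5) =[0, 7, 5, 3, 2, 1, 6, 10, 4, 9, 11, 8]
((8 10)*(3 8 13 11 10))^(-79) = (3 8)(10 11 13) = [0, 1, 2, 8, 4, 5, 6, 7, 3, 9, 11, 13, 12, 10]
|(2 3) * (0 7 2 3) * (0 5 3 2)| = 6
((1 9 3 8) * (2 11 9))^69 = (1 9)(2 3)(8 11) = [0, 9, 3, 2, 4, 5, 6, 7, 11, 1, 10, 8]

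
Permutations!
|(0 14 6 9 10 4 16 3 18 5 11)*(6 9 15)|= 10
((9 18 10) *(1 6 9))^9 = (1 10 18 9 6) = [0, 10, 2, 3, 4, 5, 1, 7, 8, 6, 18, 11, 12, 13, 14, 15, 16, 17, 9]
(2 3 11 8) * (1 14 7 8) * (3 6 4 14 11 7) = (1 11)(2 6 4 14 3 7 8) = [0, 11, 6, 7, 14, 5, 4, 8, 2, 9, 10, 1, 12, 13, 3]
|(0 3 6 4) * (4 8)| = |(0 3 6 8 4)| = 5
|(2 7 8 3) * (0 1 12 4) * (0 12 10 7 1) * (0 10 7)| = 10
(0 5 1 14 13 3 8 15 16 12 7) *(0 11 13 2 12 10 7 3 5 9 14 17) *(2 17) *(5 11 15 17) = (0 9 14 5 1 2 12 3 8 17)(7 15 16 10)(11 13) = [9, 2, 12, 8, 4, 1, 6, 15, 17, 14, 7, 13, 3, 11, 5, 16, 10, 0]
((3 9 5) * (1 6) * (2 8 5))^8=(2 3 8 9 5)=[0, 1, 3, 8, 4, 2, 6, 7, 9, 5]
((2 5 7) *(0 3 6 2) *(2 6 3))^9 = (0 2 5 7) = [2, 1, 5, 3, 4, 7, 6, 0]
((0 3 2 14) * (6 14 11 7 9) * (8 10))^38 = (0 6 7 2)(3 14 9 11) = [6, 1, 0, 14, 4, 5, 7, 2, 8, 11, 10, 3, 12, 13, 9]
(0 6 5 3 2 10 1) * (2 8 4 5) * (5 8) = (0 6 2 10 1)(3 5)(4 8) = [6, 0, 10, 5, 8, 3, 2, 7, 4, 9, 1]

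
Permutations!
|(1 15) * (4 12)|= |(1 15)(4 12)|= 2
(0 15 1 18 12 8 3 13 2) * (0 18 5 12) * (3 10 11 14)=(0 15 1 5 12 8 10 11 14 3 13 2 18)=[15, 5, 18, 13, 4, 12, 6, 7, 10, 9, 11, 14, 8, 2, 3, 1, 16, 17, 0]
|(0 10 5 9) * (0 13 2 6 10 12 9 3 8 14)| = 11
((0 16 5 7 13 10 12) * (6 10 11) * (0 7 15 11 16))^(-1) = (5 16 13 7 12 10 6 11 15) = [0, 1, 2, 3, 4, 16, 11, 12, 8, 9, 6, 15, 10, 7, 14, 5, 13]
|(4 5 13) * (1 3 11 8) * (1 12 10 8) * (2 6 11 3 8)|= |(1 8 12 10 2 6 11)(4 5 13)|= 21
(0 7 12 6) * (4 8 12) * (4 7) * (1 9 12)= [4, 9, 2, 3, 8, 5, 0, 7, 1, 12, 10, 11, 6]= (0 4 8 1 9 12 6)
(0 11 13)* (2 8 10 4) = (0 11 13)(2 8 10 4) = [11, 1, 8, 3, 2, 5, 6, 7, 10, 9, 4, 13, 12, 0]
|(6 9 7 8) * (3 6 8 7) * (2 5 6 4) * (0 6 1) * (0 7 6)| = |(1 7 6 9 3 4 2 5)| = 8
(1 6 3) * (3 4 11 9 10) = (1 6 4 11 9 10 3) = [0, 6, 2, 1, 11, 5, 4, 7, 8, 10, 3, 9]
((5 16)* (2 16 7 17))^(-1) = [0, 1, 17, 3, 4, 16, 6, 5, 8, 9, 10, 11, 12, 13, 14, 15, 2, 7] = (2 17 7 5 16)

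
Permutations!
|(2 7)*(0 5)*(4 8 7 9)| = 10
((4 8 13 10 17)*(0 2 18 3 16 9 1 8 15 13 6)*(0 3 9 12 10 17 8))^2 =(0 18 1 2 9)(3 12 8)(4 13)(6 16 10)(15 17) =[18, 2, 9, 12, 13, 5, 16, 7, 3, 0, 6, 11, 8, 4, 14, 17, 10, 15, 1]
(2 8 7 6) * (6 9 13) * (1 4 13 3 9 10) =(1 4 13 6 2 8 7 10)(3 9) =[0, 4, 8, 9, 13, 5, 2, 10, 7, 3, 1, 11, 12, 6]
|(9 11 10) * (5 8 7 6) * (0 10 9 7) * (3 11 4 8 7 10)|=|(0 3 11 9 4 8)(5 7 6)|=6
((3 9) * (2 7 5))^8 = [0, 1, 5, 3, 4, 7, 6, 2, 8, 9] = (9)(2 5 7)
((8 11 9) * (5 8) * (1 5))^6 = (1 5 8 11 9) = [0, 5, 2, 3, 4, 8, 6, 7, 11, 1, 10, 9]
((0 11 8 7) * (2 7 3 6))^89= [2, 1, 3, 11, 4, 5, 8, 6, 0, 9, 10, 7]= (0 2 3 11 7 6 8)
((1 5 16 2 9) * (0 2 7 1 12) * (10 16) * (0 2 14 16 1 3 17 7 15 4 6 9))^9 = (17) = [0, 1, 2, 3, 4, 5, 6, 7, 8, 9, 10, 11, 12, 13, 14, 15, 16, 17]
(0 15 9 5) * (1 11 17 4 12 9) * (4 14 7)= (0 15 1 11 17 14 7 4 12 9 5)= [15, 11, 2, 3, 12, 0, 6, 4, 8, 5, 10, 17, 9, 13, 7, 1, 16, 14]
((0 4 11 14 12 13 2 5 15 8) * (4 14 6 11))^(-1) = (0 8 15 5 2 13 12 14)(6 11) = [8, 1, 13, 3, 4, 2, 11, 7, 15, 9, 10, 6, 14, 12, 0, 5]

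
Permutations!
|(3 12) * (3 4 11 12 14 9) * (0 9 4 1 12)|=6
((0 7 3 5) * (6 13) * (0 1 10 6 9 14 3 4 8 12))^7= [4, 5, 2, 14, 12, 3, 10, 8, 0, 13, 1, 11, 7, 6, 9]= (0 4 12 7 8)(1 5 3 14 9 13 6 10)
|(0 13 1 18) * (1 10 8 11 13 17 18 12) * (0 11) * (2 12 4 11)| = |(0 17 18 2 12 1 4 11 13 10 8)| = 11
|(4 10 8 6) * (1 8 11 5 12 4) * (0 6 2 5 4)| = |(0 6 1 8 2 5 12)(4 10 11)| = 21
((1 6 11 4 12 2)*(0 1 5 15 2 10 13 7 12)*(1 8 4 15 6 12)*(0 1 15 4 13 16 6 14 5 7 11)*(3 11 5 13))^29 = (0 6 16 10 12 1 4 11 3 8)(2 15 7)(5 13 14) = [6, 4, 15, 8, 11, 13, 16, 2, 0, 9, 12, 3, 1, 14, 5, 7, 10]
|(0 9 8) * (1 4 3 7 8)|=|(0 9 1 4 3 7 8)|=7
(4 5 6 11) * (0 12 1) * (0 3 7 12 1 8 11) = (0 1 3 7 12 8 11 4 5 6) = [1, 3, 2, 7, 5, 6, 0, 12, 11, 9, 10, 4, 8]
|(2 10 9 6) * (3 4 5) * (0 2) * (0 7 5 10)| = 14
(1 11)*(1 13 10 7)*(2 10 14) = (1 11 13 14 2 10 7) = [0, 11, 10, 3, 4, 5, 6, 1, 8, 9, 7, 13, 12, 14, 2]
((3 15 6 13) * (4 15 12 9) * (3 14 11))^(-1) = [0, 1, 2, 11, 9, 5, 15, 7, 8, 12, 10, 14, 3, 6, 13, 4] = (3 11 14 13 6 15 4 9 12)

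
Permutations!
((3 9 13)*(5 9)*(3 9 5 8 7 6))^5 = (3 8 7 6)(9 13) = [0, 1, 2, 8, 4, 5, 3, 6, 7, 13, 10, 11, 12, 9]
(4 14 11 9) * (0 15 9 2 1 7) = (0 15 9 4 14 11 2 1 7) = [15, 7, 1, 3, 14, 5, 6, 0, 8, 4, 10, 2, 12, 13, 11, 9]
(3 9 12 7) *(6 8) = (3 9 12 7)(6 8) = [0, 1, 2, 9, 4, 5, 8, 3, 6, 12, 10, 11, 7]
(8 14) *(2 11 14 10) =(2 11 14 8 10) =[0, 1, 11, 3, 4, 5, 6, 7, 10, 9, 2, 14, 12, 13, 8]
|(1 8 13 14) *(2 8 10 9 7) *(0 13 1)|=6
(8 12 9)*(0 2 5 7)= (0 2 5 7)(8 12 9)= [2, 1, 5, 3, 4, 7, 6, 0, 12, 8, 10, 11, 9]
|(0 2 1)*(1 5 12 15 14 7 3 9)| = 10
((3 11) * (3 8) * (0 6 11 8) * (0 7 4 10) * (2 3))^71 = (0 10 4 7 11 6)(2 8 3) = [10, 1, 8, 2, 7, 5, 0, 11, 3, 9, 4, 6]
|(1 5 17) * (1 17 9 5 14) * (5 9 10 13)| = |(17)(1 14)(5 10 13)| = 6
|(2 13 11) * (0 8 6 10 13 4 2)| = |(0 8 6 10 13 11)(2 4)| = 6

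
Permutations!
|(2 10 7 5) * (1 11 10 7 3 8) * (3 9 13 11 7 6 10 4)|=|(1 7 5 2 6 10 9 13 11 4 3 8)|=12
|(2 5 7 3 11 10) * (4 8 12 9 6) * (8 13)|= 6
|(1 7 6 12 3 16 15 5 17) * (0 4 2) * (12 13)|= |(0 4 2)(1 7 6 13 12 3 16 15 5 17)|= 30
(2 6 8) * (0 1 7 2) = (0 1 7 2 6 8) = [1, 7, 6, 3, 4, 5, 8, 2, 0]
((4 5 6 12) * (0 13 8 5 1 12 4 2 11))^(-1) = (0 11 2 12 1 4 6 5 8 13) = [11, 4, 12, 3, 6, 8, 5, 7, 13, 9, 10, 2, 1, 0]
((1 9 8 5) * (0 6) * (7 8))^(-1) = [6, 5, 2, 3, 4, 8, 0, 9, 7, 1] = (0 6)(1 5 8 7 9)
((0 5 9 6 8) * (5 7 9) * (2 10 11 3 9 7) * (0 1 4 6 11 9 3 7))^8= (0 10 11)(2 9 7)= [10, 1, 9, 3, 4, 5, 6, 2, 8, 7, 11, 0]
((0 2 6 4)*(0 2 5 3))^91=(0 5 3)(2 6 4)=[5, 1, 6, 0, 2, 3, 4]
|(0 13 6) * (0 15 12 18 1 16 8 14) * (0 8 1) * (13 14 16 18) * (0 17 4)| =8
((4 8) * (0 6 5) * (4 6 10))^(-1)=(0 5 6 8 4 10)=[5, 1, 2, 3, 10, 6, 8, 7, 4, 9, 0]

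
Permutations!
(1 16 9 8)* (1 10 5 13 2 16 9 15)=(1 9 8 10 5 13 2 16 15)=[0, 9, 16, 3, 4, 13, 6, 7, 10, 8, 5, 11, 12, 2, 14, 1, 15]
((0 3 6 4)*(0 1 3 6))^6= (0 6 4 1 3)= [6, 3, 2, 0, 1, 5, 4]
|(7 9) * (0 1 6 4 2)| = |(0 1 6 4 2)(7 9)| = 10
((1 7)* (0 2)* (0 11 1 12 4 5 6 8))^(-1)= (0 8 6 5 4 12 7 1 11 2)= [8, 11, 0, 3, 12, 4, 5, 1, 6, 9, 10, 2, 7]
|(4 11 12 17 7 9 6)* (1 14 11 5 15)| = 11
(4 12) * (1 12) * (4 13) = [0, 12, 2, 3, 1, 5, 6, 7, 8, 9, 10, 11, 13, 4] = (1 12 13 4)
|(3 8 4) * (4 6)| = |(3 8 6 4)| = 4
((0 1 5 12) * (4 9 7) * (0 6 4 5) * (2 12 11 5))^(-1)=[1, 0, 7, 3, 6, 11, 12, 9, 8, 4, 10, 5, 2]=(0 1)(2 7 9 4 6 12)(5 11)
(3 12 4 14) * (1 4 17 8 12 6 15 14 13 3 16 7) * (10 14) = (1 4 13 3 6 15 10 14 16 7)(8 12 17) = [0, 4, 2, 6, 13, 5, 15, 1, 12, 9, 14, 11, 17, 3, 16, 10, 7, 8]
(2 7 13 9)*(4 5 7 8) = (2 8 4 5 7 13 9) = [0, 1, 8, 3, 5, 7, 6, 13, 4, 2, 10, 11, 12, 9]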